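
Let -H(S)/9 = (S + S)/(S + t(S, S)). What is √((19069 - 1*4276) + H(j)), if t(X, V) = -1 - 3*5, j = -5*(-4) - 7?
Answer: √14871 ≈ 121.95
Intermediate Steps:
j = 13 (j = 20 - 7 = 13)
t(X, V) = -16 (t(X, V) = -1 - 15 = -16)
H(S) = -18*S/(-16 + S) (H(S) = -9*(S + S)/(S - 16) = -9*2*S/(-16 + S) = -18*S/(-16 + S))
√((19069 - 1*4276) + H(j)) = √((19069 - 1*4276) - 18*13/(-16 + 13)) = √((19069 - 4276) - 18*13/(-3)) = √(14793 - 18*13*(-⅓)) = √(14793 + 78) = √14871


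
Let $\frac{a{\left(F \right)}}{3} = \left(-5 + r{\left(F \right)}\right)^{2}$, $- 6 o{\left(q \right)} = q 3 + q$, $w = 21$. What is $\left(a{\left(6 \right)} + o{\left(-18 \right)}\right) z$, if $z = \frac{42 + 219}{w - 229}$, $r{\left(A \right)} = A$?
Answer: $- \frac{3915}{208} \approx -18.822$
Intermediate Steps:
$o{\left(q \right)} = - \frac{2 q}{3}$ ($o{\left(q \right)} = - \frac{q 3 + q}{6} = - \frac{3 q + q}{6} = - \frac{4 q}{6} = - \frac{2 q}{3}$)
$z = - \frac{261}{208}$ ($z = \frac{42 + 219}{21 - 229} = \frac{261}{-208} = 261 \left(- \frac{1}{208}\right) = - \frac{261}{208} \approx -1.2548$)
$a{\left(F \right)} = 3 \left(-5 + F\right)^{2}$
$\left(a{\left(6 \right)} + o{\left(-18 \right)}\right) z = \left(3 \left(-5 + 6\right)^{2} - -12\right) \left(- \frac{261}{208}\right) = \left(3 \cdot 1^{2} + 12\right) \left(- \frac{261}{208}\right) = \left(3 \cdot 1 + 12\right) \left(- \frac{261}{208}\right) = \left(3 + 12\right) \left(- \frac{261}{208}\right) = 15 \left(- \frac{261}{208}\right) = - \frac{3915}{208}$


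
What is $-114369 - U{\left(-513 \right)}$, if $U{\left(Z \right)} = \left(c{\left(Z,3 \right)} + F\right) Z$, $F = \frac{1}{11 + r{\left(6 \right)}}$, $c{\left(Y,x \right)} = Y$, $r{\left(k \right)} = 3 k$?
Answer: $- \frac{10948089}{29} \approx -3.7752 \cdot 10^{5}$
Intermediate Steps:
$F = \frac{1}{29}$ ($F = \frac{1}{11 + 3 \cdot 6} = \frac{1}{11 + 18} = \frac{1}{29} \approx 0.034483$)
$U{\left(Z \right)} = Z \left(\frac{1}{29} + Z\right)$ ($U{\left(Z \right)} = \left(Z + \frac{1}{29}\right) Z = \left(\frac{1}{29} + Z\right) Z = Z \left(\frac{1}{29} + Z\right)$)
$-114369 - U{\left(-513 \right)} = -114369 - - 513 \left(\frac{1}{29} - 513\right) = -114369 - \left(-513\right) \left(- \frac{14876}{29}\right) = -114369 - \frac{7631388}{29} = - \frac{10948089}{29}$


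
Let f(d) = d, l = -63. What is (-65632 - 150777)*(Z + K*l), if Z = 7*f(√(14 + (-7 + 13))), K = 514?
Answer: 7007756238 - 3029726*√5 ≈ 7.0010e+9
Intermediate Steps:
Z = 14*√5 (Z = 7*√(14 + (-7 + 13)) = 7*√(14 + 6) = 7*√20 = 7*(2*√5) = 14*√5 ≈ 31.305)
(-65632 - 150777)*(Z + K*l) = (-65632 - 150777)*(14*√5 + 514*(-63)) = -216409*(14*√5 - 32382) = -216409*(-32382 + 14*√5) = 7007756238 - 3029726*√5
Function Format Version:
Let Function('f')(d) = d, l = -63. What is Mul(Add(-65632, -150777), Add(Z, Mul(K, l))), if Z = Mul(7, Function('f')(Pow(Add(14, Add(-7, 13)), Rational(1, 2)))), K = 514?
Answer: Add(7007756238, Mul(-3029726, Pow(5, Rational(1, 2)))) ≈ 7.0010e+9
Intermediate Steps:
Z = Mul(14, Pow(5, Rational(1, 2))) (Z = Mul(7, Pow(Add(14, Add(-7, 13)), Rational(1, 2))) = Mul(7, Pow(Add(14, 6), Rational(1, 2))) = Mul(7, Pow(20, Rational(1, 2))) = Mul(7, Mul(2, Pow(5, Rational(1, 2)))) = Mul(14, Pow(5, Rational(1, 2))) ≈ 31.305)
Mul(Add(-65632, -150777), Add(Z, Mul(K, l))) = Mul(Add(-65632, -150777), Add(Mul(14, Pow(5, Rational(1, 2))), Mul(514, -63))) = Mul(-216409, Add(Mul(14, Pow(5, Rational(1, 2))), -32382)) = Mul(-216409, Add(-32382, Mul(14, Pow(5, Rational(1, 2))))) = Add(7007756238, Mul(-3029726, Pow(5, Rational(1, 2))))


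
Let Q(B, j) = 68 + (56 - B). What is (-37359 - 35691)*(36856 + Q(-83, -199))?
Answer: -2707452150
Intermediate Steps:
Q(B, j) = 124 - B
(-37359 - 35691)*(36856 + Q(-83, -199)) = (-37359 - 35691)*(36856 + (124 - 1*(-83))) = -73050*(36856 + (124 + 83)) = -73050*(36856 + 207) = -73050*37063 = -2707452150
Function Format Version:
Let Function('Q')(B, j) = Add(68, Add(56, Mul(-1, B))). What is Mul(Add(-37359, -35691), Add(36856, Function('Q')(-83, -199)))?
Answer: -2707452150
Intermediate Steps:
Function('Q')(B, j) = Add(124, Mul(-1, B))
Mul(Add(-37359, -35691), Add(36856, Function('Q')(-83, -199))) = Mul(Add(-37359, -35691), Add(36856, Add(124, Mul(-1, -83)))) = Mul(-73050, Add(36856, Add(124, 83))) = Mul(-73050, Add(36856, 207)) = Mul(-73050, 37063) = -2707452150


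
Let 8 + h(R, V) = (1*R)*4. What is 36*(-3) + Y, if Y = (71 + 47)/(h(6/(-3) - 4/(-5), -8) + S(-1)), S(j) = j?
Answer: -8042/69 ≈ -116.55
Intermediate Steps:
h(R, V) = -8 + 4*R (h(R, V) = -8 + (1*R)*4 = -8 + R*4 = -8 + 4*R)
Y = -590/69 (Y = (71 + 47)/((-8 + 4*(6/(-3) - 4/(-5))) - 1) = 118/((-8 + 4*(6*(-⅓) - 4*(-⅕))) - 1) = 118/((-8 + 4*(-2 + ⅘)) - 1) = 118/((-8 + 4*(-6/5)) - 1) = 118/((-8 - 24/5) - 1) = 118/(-64/5 - 1) = 118/(-69/5) = 118*(-5/69) = -590/69 ≈ -8.5507)
36*(-3) + Y = 36*(-3) - 590/69 = -108 - 590/69 = -8042/69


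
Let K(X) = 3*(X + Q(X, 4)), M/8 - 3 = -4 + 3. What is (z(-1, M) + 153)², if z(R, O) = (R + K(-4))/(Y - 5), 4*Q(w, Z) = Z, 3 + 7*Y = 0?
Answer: 8655364/361 ≈ 23976.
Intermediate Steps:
Y = -3/7 (Y = -3/7 + (⅐)*0 = -3/7 + 0 = -3/7 ≈ -0.42857)
M = 16 (M = 24 + 8*(-4 + 3) = 24 + 8*(-1) = 24 - 8 = 16)
Q(w, Z) = Z/4
K(X) = 3 + 3*X (K(X) = 3*(X + (¼)*4) = 3*(X + 1) = 3*(1 + X) = 3 + 3*X)
z(R, O) = 63/38 - 7*R/38 (z(R, O) = (R + (3 + 3*(-4)))/(-3/7 - 5) = (R + (3 - 12))/(-38/7) = (R - 9)*(-7/38) = (-9 + R)*(-7/38) = 63/38 - 7*R/38)
(z(-1, M) + 153)² = ((63/38 - 7/38*(-1)) + 153)² = ((63/38 + 7/38) + 153)² = (35/19 + 153)² = (2942/19)² = 8655364/361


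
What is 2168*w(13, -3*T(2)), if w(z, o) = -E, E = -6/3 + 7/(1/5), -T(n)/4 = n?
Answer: -71544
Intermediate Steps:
T(n) = -4*n
E = 33 (E = -6*1/3 + 7/(1/5) = -2 + 7*5 = -2 + 35 = 33)
w(z, o) = -33 (w(z, o) = -1*33 = -33)
2168*w(13, -3*T(2)) = 2168*(-33) = -71544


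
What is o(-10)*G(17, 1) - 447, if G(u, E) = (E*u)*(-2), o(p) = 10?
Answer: -787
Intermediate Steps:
G(u, E) = -2*E*u
o(-10)*G(17, 1) - 447 = 10*(-2*1*17) - 447 = 10*(-34) - 447 = -340 - 447 = -787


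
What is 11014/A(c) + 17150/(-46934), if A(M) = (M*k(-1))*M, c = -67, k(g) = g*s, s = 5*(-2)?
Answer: -63233106/526716815 ≈ -0.12005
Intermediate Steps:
s = -10
k(g) = -10*g (k(g) = g*(-10) = -10*g)
A(M) = 10*M**2 (A(M) = (M*(-10*(-1)))*M = (M*10)*M = (10*M)*M = 10*M**2)
11014/A(c) + 17150/(-46934) = 11014/((10*(-67)**2)) + 17150/(-46934) = 11014/((10*4489)) + 17150*(-1/46934) = 11014/44890 - 8575/23467 = 11014*(1/44890) - 8575/23467 = 5507/22445 - 8575/23467 = -63233106/526716815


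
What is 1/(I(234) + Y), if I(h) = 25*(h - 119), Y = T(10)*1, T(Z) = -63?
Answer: 1/2812 ≈ 0.00035562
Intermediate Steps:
Y = -63 (Y = -63*1 = -63)
I(h) = -2975 + 25*h (I(h) = 25*(-119 + h) = -2975 + 25*h)
1/(I(234) + Y) = 1/((-2975 + 25*234) - 63) = 1/((-2975 + 5850) - 63) = 1/(2875 - 63) = 1/2812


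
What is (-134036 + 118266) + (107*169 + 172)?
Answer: 2485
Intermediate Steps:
(-134036 + 118266) + (107*169 + 172) = -15770 + (18083 + 172) = -15770 + 18255 = 2485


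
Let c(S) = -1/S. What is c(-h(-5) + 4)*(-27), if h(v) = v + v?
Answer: 27/14 ≈ 1.9286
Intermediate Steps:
h(v) = 2*v
c(-h(-5) + 4)*(-27) = -1/(-2*(-5) + 4)*(-27) = -1/(-1*(-10) + 4)*(-27) = -1/(10 + 4)*(-27) = -1/14*(-27) = 27/14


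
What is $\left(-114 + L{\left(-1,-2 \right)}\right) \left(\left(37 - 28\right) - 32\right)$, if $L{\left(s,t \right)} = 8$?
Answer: $2438$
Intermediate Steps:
$\left(-114 + L{\left(-1,-2 \right)}\right) \left(\left(37 - 28\right) - 32\right) = \left(-114 + 8\right) \left(\left(37 - 28\right) - 32\right) = - 106 \left(9 - 32\right) = \left(-106\right) \left(-23\right) = 2438$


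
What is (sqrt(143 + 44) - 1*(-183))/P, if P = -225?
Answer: -61/75 - sqrt(187)/225 ≈ -0.87411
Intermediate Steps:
(sqrt(143 + 44) - 1*(-183))/P = (sqrt(143 + 44) - 1*(-183))/(-225) = (sqrt(187) + 183)*(-1/225) = (183 + sqrt(187))*(-1/225) = -61/75 - sqrt(187)/225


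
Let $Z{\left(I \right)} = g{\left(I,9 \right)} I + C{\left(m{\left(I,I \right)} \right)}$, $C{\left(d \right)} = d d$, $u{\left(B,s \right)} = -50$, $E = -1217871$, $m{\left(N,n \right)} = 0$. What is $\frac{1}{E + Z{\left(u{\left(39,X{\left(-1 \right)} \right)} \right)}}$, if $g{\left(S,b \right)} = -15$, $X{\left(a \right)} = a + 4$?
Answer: $- \frac{1}{1217121} \approx -8.2161 \cdot 10^{-7}$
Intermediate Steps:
$X{\left(a \right)} = 4 + a$
$C{\left(d \right)} = d^{2}$
$Z{\left(I \right)} = - 15 I$ ($Z{\left(I \right)} = - 15 I + 0^{2} = - 15 I + 0 = - 15 I$)
$\frac{1}{E + Z{\left(u{\left(39,X{\left(-1 \right)} \right)} \right)}} = \frac{1}{-1217871 - -750} = \frac{1}{-1217871 + 750} = \frac{1}{-1217121} = - \frac{1}{1217121}$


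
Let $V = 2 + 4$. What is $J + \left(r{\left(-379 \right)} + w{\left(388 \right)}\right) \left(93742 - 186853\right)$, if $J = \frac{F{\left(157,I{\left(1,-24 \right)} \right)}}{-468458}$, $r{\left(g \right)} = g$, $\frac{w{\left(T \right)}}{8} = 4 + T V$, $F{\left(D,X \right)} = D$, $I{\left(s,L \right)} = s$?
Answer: $- \frac{797217021300283}{468458} \approx -1.7018 \cdot 10^{9}$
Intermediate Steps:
$V = 6$
$w{\left(T \right)} = 32 + 48 T$ ($w{\left(T \right)} = 8 \left(4 + T 6\right) = 8 \left(4 + 6 T\right) = 32 + 48 T$)
$J = - \frac{157}{468458}$ ($J = \frac{157}{-468458} = 157 \left(- \frac{1}{468458}\right) = - \frac{157}{468458} \approx -0.00033514$)
$J + \left(r{\left(-379 \right)} + w{\left(388 \right)}\right) \left(93742 - 186853\right) = - \frac{157}{468458} + \left(-379 + \left(32 + 48 \cdot 388\right)\right) \left(93742 - 186853\right) = - \frac{157}{468458} + \left(-379 + \left(32 + 18624\right)\right) \left(-93111\right) = - \frac{157}{468458} + \left(-379 + 18656\right) \left(-93111\right) = - \frac{157}{468458} + 18277 \left(-93111\right) = - \frac{157}{468458} - 1701789747 = - \frac{797217021300283}{468458}$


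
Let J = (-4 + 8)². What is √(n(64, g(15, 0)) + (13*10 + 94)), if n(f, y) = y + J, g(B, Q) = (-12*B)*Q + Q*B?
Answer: 4*√15 ≈ 15.492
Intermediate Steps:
J = 16 (J = 4² = 16)
g(B, Q) = -11*B*Q (g(B, Q) = -12*B*Q + B*Q = -11*B*Q)
n(f, y) = 16 + y (n(f, y) = y + 16 = 16 + y)
√(n(64, g(15, 0)) + (13*10 + 94)) = √((16 - 11*15*0) + (13*10 + 94)) = √((16 + 0) + (130 + 94)) = √(16 + 224) = √240 = 4*√15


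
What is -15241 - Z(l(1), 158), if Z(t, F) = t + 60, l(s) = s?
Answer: -15302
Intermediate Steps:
Z(t, F) = 60 + t
-15241 - Z(l(1), 158) = -15241 - (60 + 1) = -15241 - 1*61 = -15241 - 61 = -15302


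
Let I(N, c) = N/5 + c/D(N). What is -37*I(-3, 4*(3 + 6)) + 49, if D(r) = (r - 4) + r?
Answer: 1022/5 ≈ 204.40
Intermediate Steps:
D(r) = -4 + 2*r (D(r) = (-4 + r) + r = -4 + 2*r)
I(N, c) = N/5 + c/(-4 + 2*N)
-37*I(-3, 4*(3 + 6)) + 49 = -37*((4*(3 + 6))/2 + (⅕)*(-3)*(-2 - 3))/(-2 - 3) + 49 = -37*((4*9)/2 + (⅕)*(-3)*(-5))/(-5) + 49 = -(-37)*((½)*36 + 3)/5 + 49 = -(-37)*(18 + 3)/5 + 49 = -(-37)*21/5 + 49 = -37*(-21/5) + 49 = 777/5 + 49 = 1022/5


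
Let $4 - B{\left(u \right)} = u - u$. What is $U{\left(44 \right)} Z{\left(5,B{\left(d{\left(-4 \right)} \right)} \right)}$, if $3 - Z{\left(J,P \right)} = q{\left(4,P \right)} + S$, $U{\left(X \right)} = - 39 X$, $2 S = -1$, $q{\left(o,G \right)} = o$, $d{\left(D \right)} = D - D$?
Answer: $858$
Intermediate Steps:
$d{\left(D \right)} = 0$
$B{\left(u \right)} = 4$ ($B{\left(u \right)} = 4 - \left(u - u\right) = 4 - 0 = 4 + 0 = 4$)
$S = - \frac{1}{2}$ ($S = \frac{1}{2} \left(-1\right) = - \frac{1}{2} \approx -0.5$)
$Z{\left(J,P \right)} = - \frac{1}{2}$ ($Z{\left(J,P \right)} = 3 - \left(4 - \frac{1}{2}\right) = 3 - \frac{7}{2} = - \frac{1}{2}$)
$U{\left(44 \right)} Z{\left(5,B{\left(d{\left(-4 \right)} \right)} \right)} = \left(-39\right) 44 \left(- \frac{1}{2}\right) = \left(-1716\right) \left(- \frac{1}{2}\right) = 858$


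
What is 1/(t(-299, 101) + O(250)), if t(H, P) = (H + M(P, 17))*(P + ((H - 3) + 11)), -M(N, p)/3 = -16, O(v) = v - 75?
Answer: 1/47865 ≈ 2.0892e-5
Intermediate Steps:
O(v) = -75 + v
M(N, p) = 48 (M(N, p) = -3*(-16) = 48)
t(H, P) = (48 + H)*(8 + H + P) (t(H, P) = (H + 48)*(P + ((H - 3) + 11)) = (48 + H)*(P + ((-3 + H) + 11)) = (48 + H)*(P + (8 + H)) = (48 + H)*(8 + H + P))
1/(t(-299, 101) + O(250)) = 1/((384 + (-299)² + 48*101 + 56*(-299) - 299*101) + (-75 + 250)) = 1/((384 + 89401 + 4848 - 16744 - 30199) + 175) = 1/(47690 + 175) = 1/47865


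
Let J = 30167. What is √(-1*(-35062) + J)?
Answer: √65229 ≈ 255.40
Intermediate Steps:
√(-1*(-35062) + J) = √(-1*(-35062) + 30167) = √(35062 + 30167) = √65229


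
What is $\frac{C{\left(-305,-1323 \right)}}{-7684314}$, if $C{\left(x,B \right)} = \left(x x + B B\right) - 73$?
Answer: $- \frac{55857}{232858} \approx -0.23988$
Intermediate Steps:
$C{\left(x,B \right)} = -73 + B^{2} + x^{2}$ ($C{\left(x,B \right)} = \left(x^{2} + B^{2}\right) - 73 = \left(B^{2} + x^{2}\right) - 73 = -73 + B^{2} + x^{2}$)
$\frac{C{\left(-305,-1323 \right)}}{-7684314} = \frac{-73 + \left(-1323\right)^{2} + \left(-305\right)^{2}}{-7684314} = \left(-73 + 1750329 + 93025\right) \left(- \frac{1}{7684314}\right) = 1843281 \left(- \frac{1}{7684314}\right) = - \frac{55857}{232858}$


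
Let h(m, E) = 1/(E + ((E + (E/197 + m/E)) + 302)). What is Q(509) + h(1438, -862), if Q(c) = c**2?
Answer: 31413809260532/121250919 ≈ 2.5908e+5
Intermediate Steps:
h(m, E) = 1/(302 + 395*E/197 + m/E) (h(m, E) = 1/(E + ((E + (E*(1/197) + m/E)) + 302)) = 1/(E + ((E + (E/197 + m/E)) + 302)) = 1/(E + ((198*E/197 + m/E) + 302)) = 1/(E + (302 + 198*E/197 + m/E)) = 1/(302 + 395*E/197 + m/E))
Q(509) + h(1438, -862) = 509**2 + 197*(-862)/(197*1438 + 395*(-862)**2 + 59494*(-862)) = 259081 + 197*(-862)/(283286 + 395*743044 - 51283828) = 259081 + 197*(-862)/(283286 + 293502380 - 51283828) = 259081 + 197*(-862)/242501838 = 259081 + 197*(-862)*(1/242501838) = 259081 - 84907/121250919 = 31413809260532/121250919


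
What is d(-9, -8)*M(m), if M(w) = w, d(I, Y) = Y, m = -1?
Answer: 8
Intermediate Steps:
d(-9, -8)*M(m) = -8*(-1) = 8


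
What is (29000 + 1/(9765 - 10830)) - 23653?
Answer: 5694554/1065 ≈ 5347.0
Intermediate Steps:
(29000 + 1/(9765 - 10830)) - 23653 = (29000 + 1/(-1065)) - 23653 = (29000 - 1/1065) - 23653 = 30884999/1065 - 23653 = 5694554/1065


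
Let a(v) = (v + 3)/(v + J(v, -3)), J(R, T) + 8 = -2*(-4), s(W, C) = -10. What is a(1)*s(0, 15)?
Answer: -40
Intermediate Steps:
J(R, T) = 0 (J(R, T) = -8 - 2*(-4) = -8 + 8 = 0)
a(v) = (3 + v)/v (a(v) = (v + 3)/(v + 0) = (3 + v)/v)
a(1)*s(0, 15) = ((3 + 1)/1)*(-10) = (1*4)*(-10) = 4*(-10) = -40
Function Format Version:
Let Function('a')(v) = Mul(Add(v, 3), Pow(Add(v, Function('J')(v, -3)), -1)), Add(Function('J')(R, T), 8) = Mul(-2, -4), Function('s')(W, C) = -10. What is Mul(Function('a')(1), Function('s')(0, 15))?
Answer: -40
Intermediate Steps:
Function('J')(R, T) = 0 (Function('J')(R, T) = Add(-8, Mul(-2, -4)) = Add(-8, 8) = 0)
Function('a')(v) = Mul(Pow(v, -1), Add(3, v)) (Function('a')(v) = Mul(Add(v, 3), Pow(Add(v, 0), -1)) = Mul(Add(3, v), Pow(v, -1)) = Mul(Pow(v, -1), Add(3, v)))
Mul(Function('a')(1), Function('s')(0, 15)) = Mul(Mul(Pow(1, -1), Add(3, 1)), -10) = Mul(Mul(1, 4), -10) = Mul(4, -10) = -40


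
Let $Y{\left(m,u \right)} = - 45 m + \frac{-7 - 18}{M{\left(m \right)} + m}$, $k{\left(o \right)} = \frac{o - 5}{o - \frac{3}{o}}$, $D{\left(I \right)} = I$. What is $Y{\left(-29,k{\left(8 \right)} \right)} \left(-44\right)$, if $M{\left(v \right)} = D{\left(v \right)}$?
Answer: $- \frac{1665730}{29} \approx -57439.0$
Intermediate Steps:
$M{\left(v \right)} = v$
$k{\left(o \right)} = \frac{-5 + o}{o - \frac{3}{o}}$
$Y{\left(m,u \right)} = - 45 m - \frac{25}{2 m}$ ($Y{\left(m,u \right)} = - 45 m + \frac{-7 - 18}{m + m} = - 45 m - \frac{25}{2 m}$)
$Y{\left(-29,k{\left(8 \right)} \right)} \left(-44\right) = \left(\left(-45\right) \left(-29\right) - \frac{25}{2 \left(-29\right)}\right) \left(-44\right) = \left(1305 - - \frac{25}{58}\right) \left(-44\right) = \left(1305 + \frac{25}{58}\right) \left(-44\right) = \frac{75715}{58} \left(-44\right) = - \frac{1665730}{29}$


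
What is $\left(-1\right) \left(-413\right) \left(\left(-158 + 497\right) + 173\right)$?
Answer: $211456$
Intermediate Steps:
$\left(-1\right) \left(-413\right) \left(\left(-158 + 497\right) + 173\right) = 413 \left(339 + 173\right) = 413 \cdot 512 = 211456$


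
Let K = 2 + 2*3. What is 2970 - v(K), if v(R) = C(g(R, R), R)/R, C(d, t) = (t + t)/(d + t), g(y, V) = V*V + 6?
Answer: 115829/39 ≈ 2970.0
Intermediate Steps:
g(y, V) = 6 + V² (g(y, V) = V² + 6 = 6 + V²)
K = 8 (K = 2 + 6 = 8)
C(d, t) = 2*t/(d + t) (C(d, t) = (2*t)/(d + t) = 2*t/(d + t))
v(R) = 2/(6 + R + R²) (v(R) = (2*R/((6 + R²) + R))/R = (2*R/(6 + R + R²))/R = 2/(6 + R + R²))
2970 - v(K) = 2970 - 2/(6 + 8 + 8²) = 2970 - 2/(6 + 8 + 64) = 2970 - 2/78 = 2970 - 1*1/39 = 2970 - 1/39 = 115829/39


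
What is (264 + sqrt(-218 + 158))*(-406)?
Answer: -107184 - 812*I*sqrt(15) ≈ -1.0718e+5 - 3144.9*I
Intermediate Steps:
(264 + sqrt(-218 + 158))*(-406) = (264 + sqrt(-60))*(-406) = (264 + 2*I*sqrt(15))*(-406) = -107184 - 812*I*sqrt(15)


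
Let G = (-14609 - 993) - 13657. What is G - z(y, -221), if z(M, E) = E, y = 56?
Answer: -29038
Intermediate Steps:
G = -29259 (G = -15602 - 13657 = -29259)
G - z(y, -221) = -29259 - 1*(-221) = -29259 + 221 = -29038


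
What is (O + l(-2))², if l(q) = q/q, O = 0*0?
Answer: 1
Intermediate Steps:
O = 0
l(q) = 1
(O + l(-2))² = (0 + 1)² = 1² = 1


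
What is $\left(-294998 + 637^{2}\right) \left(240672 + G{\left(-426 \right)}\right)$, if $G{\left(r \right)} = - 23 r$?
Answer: $27744812370$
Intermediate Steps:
$\left(-294998 + 637^{2}\right) \left(240672 + G{\left(-426 \right)}\right) = \left(-294998 + 637^{2}\right) \left(240672 - -9798\right) = \left(-294998 + 405769\right) \left(240672 + 9798\right) = 110771 \cdot 250470 = 27744812370$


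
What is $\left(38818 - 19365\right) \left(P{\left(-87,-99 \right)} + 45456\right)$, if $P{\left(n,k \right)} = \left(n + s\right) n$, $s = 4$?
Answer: $1024725681$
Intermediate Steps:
$P{\left(n,k \right)} = n \left(4 + n\right)$ ($P{\left(n,k \right)} = \left(n + 4\right) n = \left(4 + n\right) n = n \left(4 + n\right)$)
$\left(38818 - 19365\right) \left(P{\left(-87,-99 \right)} + 45456\right) = \left(38818 - 19365\right) \left(- 87 \left(4 - 87\right) + 45456\right) = 19453 \left(\left(-87\right) \left(-83\right) + 45456\right) = 19453 \left(7221 + 45456\right) = 19453 \cdot 52677 = 1024725681$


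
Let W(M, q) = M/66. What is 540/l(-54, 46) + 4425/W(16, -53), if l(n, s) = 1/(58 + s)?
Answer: 595305/8 ≈ 74413.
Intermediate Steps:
W(M, q) = M/66 (W(M, q) = M*(1/66) = M/66)
540/l(-54, 46) + 4425/W(16, -53) = 540/(1/(58 + 46)) + 4425/(((1/66)*16)) = 540/(1/104) + 4425/(8/33) = 540/(1/104) + 4425*(33/8) = 540*104 + 146025/8 = 56160 + 146025/8 = 595305/8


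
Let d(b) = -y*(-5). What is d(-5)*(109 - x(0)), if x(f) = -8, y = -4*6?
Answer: -14040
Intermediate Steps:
y = -24
d(b) = -120 (d(b) = -1*(-24)*(-5) = 24*(-5) = -120)
d(-5)*(109 - x(0)) = -120*(109 - 1*(-8)) = -120*(109 + 8) = -120*117 = -14040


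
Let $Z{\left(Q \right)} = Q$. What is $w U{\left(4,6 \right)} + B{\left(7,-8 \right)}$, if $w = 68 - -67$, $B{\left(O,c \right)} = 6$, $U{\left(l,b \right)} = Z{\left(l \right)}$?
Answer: $546$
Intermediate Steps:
$U{\left(l,b \right)} = l$
$w = 135$ ($w = 68 + 67 = 135$)
$w U{\left(4,6 \right)} + B{\left(7,-8 \right)} = 135 \cdot 4 + 6 = 540 + 6 = 546$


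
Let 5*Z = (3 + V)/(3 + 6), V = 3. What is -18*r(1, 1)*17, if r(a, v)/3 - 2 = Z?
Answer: -9792/5 ≈ -1958.4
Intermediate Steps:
Z = 2/15 (Z = ((3 + 3)/(3 + 6))/5 = (6/9)/5 = (6*(⅑))/5 = (⅕)*(⅔) = 2/15 ≈ 0.13333)
r(a, v) = 32/5 (r(a, v) = 6 + 3*(2/15) = 6 + ⅖ = 32/5)
-18*r(1, 1)*17 = -18*32/5*17 = -576/5*17 = -9792/5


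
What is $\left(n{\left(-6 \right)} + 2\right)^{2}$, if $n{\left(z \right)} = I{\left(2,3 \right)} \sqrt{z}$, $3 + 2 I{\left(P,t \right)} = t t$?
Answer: $-50 + 12 i \sqrt{6} \approx -50.0 + 29.394 i$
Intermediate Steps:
$I{\left(P,t \right)} = - \frac{3}{2} + \frac{t^{2}}{2}$ ($I{\left(P,t \right)} = - \frac{3}{2} + \frac{t t}{2} = - \frac{3}{2} + \frac{t^{2}}{2}$)
$n{\left(z \right)} = 3 \sqrt{z}$ ($n{\left(z \right)} = \left(- \frac{3}{2} + \frac{3^{2}}{2}\right) \sqrt{z} = \left(- \frac{3}{2} + \frac{1}{2} \cdot 9\right) \sqrt{z} = \left(- \frac{3}{2} + \frac{9}{2}\right) \sqrt{z} = 3 \sqrt{z}$)
$\left(n{\left(-6 \right)} + 2\right)^{2} = \left(3 \sqrt{-6} + 2\right)^{2} = \left(3 i \sqrt{6} + 2\right)^{2} = \left(2 + 3 i \sqrt{6}\right)^{2}$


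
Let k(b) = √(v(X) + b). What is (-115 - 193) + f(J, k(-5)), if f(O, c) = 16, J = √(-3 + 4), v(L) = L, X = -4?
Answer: -292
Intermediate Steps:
J = 1 (J = √1 = 1)
k(b) = √(-4 + b)
(-115 - 193) + f(J, k(-5)) = (-115 - 193) + 16 = -308 + 16 = -292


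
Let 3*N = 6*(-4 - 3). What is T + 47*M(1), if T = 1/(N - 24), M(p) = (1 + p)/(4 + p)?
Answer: 3567/190 ≈ 18.774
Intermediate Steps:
N = -14 (N = (6*(-4 - 3))/3 = (6*(-7))/3 = (1/3)*(-42) = -14)
M(p) = (1 + p)/(4 + p)
T = -1/38 (T = 1/(-14 - 24) = 1/(-38) = -1/38 ≈ -0.026316)
T + 47*M(1) = -1/38 + 47*((1 + 1)/(4 + 1)) = -1/38 + 47*(2/5) = -1/38 + 94/5 = 3567/190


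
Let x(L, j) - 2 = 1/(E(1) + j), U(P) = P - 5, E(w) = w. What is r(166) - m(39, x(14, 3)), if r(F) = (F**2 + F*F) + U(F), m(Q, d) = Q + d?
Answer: 220927/4 ≈ 55232.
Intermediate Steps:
U(P) = -5 + P
x(L, j) = 2 + 1/(1 + j)
r(F) = -5 + F + 2*F**2 (r(F) = (F**2 + F*F) + (-5 + F) = (F**2 + F**2) + (-5 + F) = 2*F**2 + (-5 + F) = -5 + F + 2*F**2)
r(166) - m(39, x(14, 3)) = (-5 + 166 + 2*166**2) - (39 + (3 + 2*3)/(1 + 3)) = (-5 + 166 + 2*27556) - (39 + (3 + 6)/4) = (-5 + 166 + 55112) - (39 + (1/4)*9) = 55273 - (39 + 9/4) = 55273 - 1*165/4 = 55273 - 165/4 = 220927/4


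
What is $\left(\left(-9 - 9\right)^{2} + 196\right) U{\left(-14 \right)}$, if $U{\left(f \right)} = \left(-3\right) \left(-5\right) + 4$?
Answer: $9880$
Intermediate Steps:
$U{\left(f \right)} = 19$ ($U{\left(f \right)} = 15 + 4 = 19$)
$\left(\left(-9 - 9\right)^{2} + 196\right) U{\left(-14 \right)} = \left(\left(-9 - 9\right)^{2} + 196\right) 19 = \left(\left(-18\right)^{2} + 196\right) 19 = \left(324 + 196\right) 19 = 520 \cdot 19 = 9880$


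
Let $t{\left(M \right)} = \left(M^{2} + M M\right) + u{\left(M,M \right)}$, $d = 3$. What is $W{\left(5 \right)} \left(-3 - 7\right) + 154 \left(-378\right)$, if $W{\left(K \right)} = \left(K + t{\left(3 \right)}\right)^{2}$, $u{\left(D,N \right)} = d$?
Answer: $-64972$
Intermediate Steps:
$u{\left(D,N \right)} = 3$
$t{\left(M \right)} = 3 + 2 M^{2}$ ($t{\left(M \right)} = \left(M^{2} + M M\right) + 3 = \left(M^{2} + M^{2}\right) + 3 = 2 M^{2} + 3 = 3 + 2 M^{2}$)
$W{\left(K \right)} = \left(21 + K\right)^{2}$ ($W{\left(K \right)} = \left(K + \left(3 + 2 \cdot 3^{2}\right)\right)^{2} = \left(K + \left(3 + 2 \cdot 9\right)\right)^{2} = \left(K + \left(3 + 18\right)\right)^{2} = \left(K + 21\right)^{2} = \left(21 + K\right)^{2}$)
$W{\left(5 \right)} \left(-3 - 7\right) + 154 \left(-378\right) = \left(21 + 5\right)^{2} \left(-3 - 7\right) + 154 \left(-378\right) = 26^{2} \left(-10\right) - 58212 = 676 \left(-10\right) - 58212 = -6760 - 58212 = -64972$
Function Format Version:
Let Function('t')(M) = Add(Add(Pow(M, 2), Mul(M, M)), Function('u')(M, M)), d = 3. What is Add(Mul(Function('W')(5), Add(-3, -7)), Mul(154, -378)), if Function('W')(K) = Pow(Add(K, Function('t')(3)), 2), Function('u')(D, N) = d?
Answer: -64972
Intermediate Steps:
Function('u')(D, N) = 3
Function('t')(M) = Add(3, Mul(2, Pow(M, 2))) (Function('t')(M) = Add(Add(Pow(M, 2), Mul(M, M)), 3) = Add(Add(Pow(M, 2), Pow(M, 2)), 3) = Add(Mul(2, Pow(M, 2)), 3) = Add(3, Mul(2, Pow(M, 2))))
Function('W')(K) = Pow(Add(21, K), 2) (Function('W')(K) = Pow(Add(K, Add(3, Mul(2, Pow(3, 2)))), 2) = Pow(Add(K, Add(3, Mul(2, 9))), 2) = Pow(Add(K, Add(3, 18)), 2) = Pow(Add(K, 21), 2) = Pow(Add(21, K), 2))
Add(Mul(Function('W')(5), Add(-3, -7)), Mul(154, -378)) = Add(Mul(Pow(Add(21, 5), 2), Add(-3, -7)), Mul(154, -378)) = Add(Mul(Pow(26, 2), -10), -58212) = Add(Mul(676, -10), -58212) = Add(-6760, -58212) = -64972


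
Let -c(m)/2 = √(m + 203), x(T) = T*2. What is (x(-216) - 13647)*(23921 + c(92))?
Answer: -336783759 + 28158*√295 ≈ -3.3630e+8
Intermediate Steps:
x(T) = 2*T
c(m) = -2*√(203 + m) (c(m) = -2*√(m + 203) = -2*√(203 + m))
(x(-216) - 13647)*(23921 + c(92)) = (2*(-216) - 13647)*(23921 - 2*√(203 + 92)) = (-432 - 13647)*(23921 - 2*√295) = -14079*(23921 - 2*√295) = -336783759 + 28158*√295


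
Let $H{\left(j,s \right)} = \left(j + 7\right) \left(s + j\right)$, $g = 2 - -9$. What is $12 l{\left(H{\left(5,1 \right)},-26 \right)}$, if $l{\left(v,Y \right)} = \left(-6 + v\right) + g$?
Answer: $924$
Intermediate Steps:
$g = 11$ ($g = 2 + 9 = 11$)
$H{\left(j,s \right)} = \left(7 + j\right) \left(j + s\right)$
$l{\left(v,Y \right)} = 5 + v$ ($l{\left(v,Y \right)} = \left(-6 + v\right) + 11 = 5 + v$)
$12 l{\left(H{\left(5,1 \right)},-26 \right)} = 12 \left(5 + \left(5^{2} + 7 \cdot 5 + 7 \cdot 1 + 5 \cdot 1\right)\right) = 12 \left(5 + \left(25 + 35 + 7 + 5\right)\right) = 12 \left(5 + 72\right) = 12 \cdot 77 = 924$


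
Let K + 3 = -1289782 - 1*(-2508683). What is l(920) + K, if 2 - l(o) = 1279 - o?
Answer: 1218541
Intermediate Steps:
K = 1218898 (K = -3 + (-1289782 - 1*(-2508683)) = -3 + (-1289782 + 2508683) = -3 + 1218901 = 1218898)
l(o) = -1277 + o (l(o) = 2 - (1279 - o) = 2 + (-1279 + o) = -1277 + o)
l(920) + K = (-1277 + 920) + 1218898 = -357 + 1218898 = 1218541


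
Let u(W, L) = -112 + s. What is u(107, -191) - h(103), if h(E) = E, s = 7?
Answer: -208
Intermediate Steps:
u(W, L) = -105 (u(W, L) = -112 + 7 = -105)
u(107, -191) - h(103) = -105 - 1*103 = -105 - 103 = -208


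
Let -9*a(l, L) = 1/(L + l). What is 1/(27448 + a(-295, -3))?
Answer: 2682/73615537 ≈ 3.6433e-5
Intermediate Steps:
a(l, L) = -1/(9*(L + l))
1/(27448 + a(-295, -3)) = 1/(27448 - 1/(9*(-3) + 9*(-295))) = 1/(27448 - 1/(-27 - 2655)) = 1/(27448 - 1/(-2682)) = 1/(27448 - 1*(-1/2682)) = 1/(27448 + 1/2682) = 1/(73615537/2682) = 2682/73615537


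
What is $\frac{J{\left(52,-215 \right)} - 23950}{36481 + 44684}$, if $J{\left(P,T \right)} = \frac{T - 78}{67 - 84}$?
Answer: $- \frac{135619}{459935} \approx -0.29487$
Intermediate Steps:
$J{\left(P,T \right)} = \frac{78}{17} - \frac{T}{17}$ ($J{\left(P,T \right)} = \frac{-78 + T}{-17} = \left(-78 + T\right) \left(- \frac{1}{17}\right) = \frac{78}{17} - \frac{T}{17}$)
$\frac{J{\left(52,-215 \right)} - 23950}{36481 + 44684} = \frac{\left(\frac{78}{17} - - \frac{215}{17}\right) - 23950}{36481 + 44684} = \frac{\left(\frac{78}{17} + \frac{215}{17}\right) - 23950}{81165} = \left(\frac{293}{17} - 23950\right) \frac{1}{81165} = \left(- \frac{406857}{17}\right) \frac{1}{81165} = - \frac{135619}{459935}$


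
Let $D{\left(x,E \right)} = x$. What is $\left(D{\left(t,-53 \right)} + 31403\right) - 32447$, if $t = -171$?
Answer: $-1215$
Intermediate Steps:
$\left(D{\left(t,-53 \right)} + 31403\right) - 32447 = \left(-171 + 31403\right) - 32447 = 31232 - 32447 = -1215$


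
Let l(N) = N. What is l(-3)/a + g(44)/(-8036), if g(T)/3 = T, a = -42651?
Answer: -66736/4080279 ≈ -0.016356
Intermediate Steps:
g(T) = 3*T
l(-3)/a + g(44)/(-8036) = -3/(-42651) + (3*44)/(-8036) = -3*(-1/42651) + 132*(-1/8036) = 1/14217 - 33/2009 = -66736/4080279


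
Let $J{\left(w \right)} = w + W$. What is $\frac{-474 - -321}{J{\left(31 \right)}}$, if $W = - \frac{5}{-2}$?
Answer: $- \frac{306}{67} \approx -4.5672$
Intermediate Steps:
$W = \frac{5}{2}$ ($W = \left(-5\right) \left(- \frac{1}{2}\right) = \frac{5}{2} \approx 2.5$)
$J{\left(w \right)} = \frac{5}{2} + w$ ($J{\left(w \right)} = w + \frac{5}{2} = \frac{5}{2} + w$)
$\frac{-474 - -321}{J{\left(31 \right)}} = \frac{-474 - -321}{\frac{5}{2} + 31} = \frac{-474 + 321}{\frac{67}{2}} = \left(-153\right) \frac{2}{67} = - \frac{306}{67}$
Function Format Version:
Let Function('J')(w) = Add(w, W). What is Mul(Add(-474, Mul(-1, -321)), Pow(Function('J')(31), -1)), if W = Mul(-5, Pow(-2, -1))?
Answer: Rational(-306, 67) ≈ -4.5672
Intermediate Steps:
W = Rational(5, 2) (W = Mul(-5, Rational(-1, 2)) = Rational(5, 2) ≈ 2.5000)
Function('J')(w) = Add(Rational(5, 2), w) (Function('J')(w) = Add(w, Rational(5, 2)) = Add(Rational(5, 2), w))
Mul(Add(-474, Mul(-1, -321)), Pow(Function('J')(31), -1)) = Mul(Add(-474, Mul(-1, -321)), Pow(Add(Rational(5, 2), 31), -1)) = Mul(Add(-474, 321), Pow(Rational(67, 2), -1)) = Mul(-153, Rational(2, 67)) = Rational(-306, 67)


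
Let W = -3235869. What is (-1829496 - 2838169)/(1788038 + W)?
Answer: 4667665/1447831 ≈ 3.2239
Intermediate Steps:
(-1829496 - 2838169)/(1788038 + W) = (-1829496 - 2838169)/(1788038 - 3235869) = -4667665/(-1447831) = -4667665*(-1/1447831) = 4667665/1447831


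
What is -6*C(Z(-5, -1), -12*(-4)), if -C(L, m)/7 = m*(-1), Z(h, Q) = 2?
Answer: -2016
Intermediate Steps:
C(L, m) = 7*m (C(L, m) = -7*m*(-1) = -(-7)*m = 7*m)
-6*C(Z(-5, -1), -12*(-4)) = -42*(-12*(-4)) = -42*48 = -6*336 = -2016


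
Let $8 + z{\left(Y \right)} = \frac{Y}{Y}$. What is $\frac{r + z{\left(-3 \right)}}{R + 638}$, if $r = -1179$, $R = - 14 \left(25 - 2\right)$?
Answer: $- \frac{593}{158} \approx -3.7532$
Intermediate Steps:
$R = -322$ ($R = \left(-14\right) 23 = -322$)
$z{\left(Y \right)} = -7$ ($z{\left(Y \right)} = -8 + \frac{Y}{Y} = -8 + 1 = -7$)
$\frac{r + z{\left(-3 \right)}}{R + 638} = \frac{-1179 - 7}{-322 + 638} = - \frac{1186}{316} = \left(-1186\right) \frac{1}{316} = - \frac{593}{158}$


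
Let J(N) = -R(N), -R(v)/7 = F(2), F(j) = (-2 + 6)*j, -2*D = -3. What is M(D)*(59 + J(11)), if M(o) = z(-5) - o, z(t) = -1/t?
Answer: -299/2 ≈ -149.50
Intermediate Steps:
D = 3/2 (D = -½*(-3) = 3/2 ≈ 1.5000)
F(j) = 4*j
R(v) = -56 (R(v) = -28*2 = -7*8 = -56)
M(o) = ⅕ - o (M(o) = -1/(-5) - o = -1*(-⅕) - o = ⅕ - o)
J(N) = 56 (J(N) = -1*(-56) = 56)
M(D)*(59 + J(11)) = (⅕ - 1*3/2)*(59 + 56) = (⅕ - 3/2)*115 = -13/10*115 = -299/2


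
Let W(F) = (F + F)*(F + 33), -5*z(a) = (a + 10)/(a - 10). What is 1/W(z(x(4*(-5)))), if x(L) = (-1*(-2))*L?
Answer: -625/4932 ≈ -0.12672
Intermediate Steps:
x(L) = 2*L
z(a) = -(10 + a)/(5*(-10 + a)) (z(a) = -(a + 10)/(5*(a - 10)) = -(10 + a)/(5*(-10 + a)))
W(F) = 2*F*(33 + F) (W(F) = (2*F)*(33 + F) = 2*F*(33 + F))
1/W(z(x(4*(-5)))) = 1/(2*((-10 - 2*4*(-5))/(5*(-10 + 2*(4*(-5)))))*(33 + (-10 - 2*4*(-5))/(5*(-10 + 2*(4*(-5)))))) = 1/(2*((-10 - 2*(-20))/(5*(-10 + 2*(-20))))*(33 + (-10 - 2*(-20))/(5*(-10 + 2*(-20))))) = 1/(2*((-10 - 1*(-40))/(5*(-10 - 40)))*(33 + (-10 - 1*(-40))/(5*(-10 - 40)))) = 1/(2*((⅕)*(-10 + 40)/(-50))*(33 + (⅕)*(-10 + 40)/(-50))) = 1/(2*((⅕)*(-1/50)*30)*(33 + (⅕)*(-1/50)*30)) = 1/(2*(-3/25)*(33 - 3/25)) = 1/(2*(-3/25)*(822/25)) = 1/(-4932/625) = -625/4932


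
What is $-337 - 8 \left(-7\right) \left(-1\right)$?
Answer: $-393$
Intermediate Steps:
$-337 - 8 \left(-7\right) \left(-1\right) = -337 - \left(-56\right) \left(-1\right) = -337 - 56 = -393$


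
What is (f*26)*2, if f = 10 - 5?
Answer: 260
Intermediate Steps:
f = 5
(f*26)*2 = (5*26)*2 = 130*2 = 260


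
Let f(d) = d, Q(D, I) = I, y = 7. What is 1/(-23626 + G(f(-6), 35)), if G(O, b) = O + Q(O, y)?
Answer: -1/23625 ≈ -4.2328e-5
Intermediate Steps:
G(O, b) = 7 + O (G(O, b) = O + 7 = 7 + O)
1/(-23626 + G(f(-6), 35)) = 1/(-23626 + (7 - 6)) = 1/(-23626 + 1) = 1/(-23625) = -1/23625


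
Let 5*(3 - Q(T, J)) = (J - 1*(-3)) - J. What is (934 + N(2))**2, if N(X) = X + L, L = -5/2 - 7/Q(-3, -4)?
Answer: 124701889/144 ≈ 8.6599e+5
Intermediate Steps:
Q(T, J) = 12/5 (Q(T, J) = 3 - ((J - 1*(-3)) - J)/5 = 3 - ((J + 3) - J)/5 = 3 - ((3 + J) - J)/5 = 3 - 1/5*3 = 3 - 3/5 = 12/5)
L = -65/12 (L = -5/2 - 7/12/5 = -5*1/2 - 7*5/12 = -5/2 - 35/12 = -65/12 ≈ -5.4167)
N(X) = -65/12 + X (N(X) = X - 65/12 = -65/12 + X)
(934 + N(2))**2 = (934 + (-65/12 + 2))**2 = (934 - 41/12)**2 = (11167/12)**2 = 124701889/144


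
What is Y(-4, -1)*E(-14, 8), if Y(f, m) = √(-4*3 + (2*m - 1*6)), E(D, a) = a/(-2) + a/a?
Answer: -6*I*√5 ≈ -13.416*I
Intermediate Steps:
E(D, a) = 1 - a/2 (E(D, a) = a*(-½) + 1 = -a/2 + 1 = 1 - a/2)
Y(f, m) = √(-18 + 2*m) (Y(f, m) = √(-12 + (2*m - 6)) = √(-12 + (-6 + 2*m)) = √(-18 + 2*m))
Y(-4, -1)*E(-14, 8) = √(-18 + 2*(-1))*(1 - ½*8) = √(-18 - 2)*(1 - 4) = √(-20)*(-3) = (2*I*√5)*(-3) = -6*I*√5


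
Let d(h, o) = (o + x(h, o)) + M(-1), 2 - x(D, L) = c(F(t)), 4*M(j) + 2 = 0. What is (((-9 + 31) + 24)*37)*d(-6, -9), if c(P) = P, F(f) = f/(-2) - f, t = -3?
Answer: -20424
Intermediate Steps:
M(j) = -1/2 (M(j) = -1/2 + (1/4)*0 = -1/2 + 0 = -1/2)
F(f) = -3*f/2 (F(f) = f*(-1/2) - f = -f/2 - f = -3*f/2)
x(D, L) = -5/2 (x(D, L) = 2 - (-3)*(-3)/2 = 2 - 1*9/2 = 2 - 9/2 = -5/2)
d(h, o) = -3 + o (d(h, o) = (o - 5/2) - 1/2 = (-5/2 + o) - 1/2 = -3 + o)
(((-9 + 31) + 24)*37)*d(-6, -9) = (((-9 + 31) + 24)*37)*(-3 - 9) = ((22 + 24)*37)*(-12) = (46*37)*(-12) = 1702*(-12) = -20424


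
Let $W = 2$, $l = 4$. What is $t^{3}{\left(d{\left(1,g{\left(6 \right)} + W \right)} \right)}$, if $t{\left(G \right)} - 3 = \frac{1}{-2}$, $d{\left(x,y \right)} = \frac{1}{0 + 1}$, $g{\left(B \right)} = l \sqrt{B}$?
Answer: $\frac{125}{8} \approx 15.625$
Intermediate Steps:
$g{\left(B \right)} = 4 \sqrt{B}$
$d{\left(x,y \right)} = 1$ ($d{\left(x,y \right)} = 1^{-1} = 1$)
$t{\left(G \right)} = \frac{5}{2}$ ($t{\left(G \right)} = 3 + \frac{1}{-2} = 3 - \frac{1}{2} = \frac{5}{2}$)
$t^{3}{\left(d{\left(1,g{\left(6 \right)} + W \right)} \right)} = \left(\frac{5}{2}\right)^{3} = \frac{125}{8}$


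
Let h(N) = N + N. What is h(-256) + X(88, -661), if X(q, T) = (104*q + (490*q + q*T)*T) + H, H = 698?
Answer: 9956066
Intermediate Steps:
X(q, T) = 698 + 104*q + T*(490*q + T*q) (X(q, T) = (104*q + (490*q + q*T)*T) + 698 = (104*q + (490*q + T*q)*T) + 698 = (104*q + T*(490*q + T*q)) + 698 = 698 + 104*q + T*(490*q + T*q))
h(N) = 2*N
h(-256) + X(88, -661) = 2*(-256) + (698 + 104*88 + 88*(-661)**2 + 490*(-661)*88) = -512 + (698 + 9152 + 88*436921 - 28502320) = -512 + (698 + 9152 + 38449048 - 28502320) = -512 + 9956578 = 9956066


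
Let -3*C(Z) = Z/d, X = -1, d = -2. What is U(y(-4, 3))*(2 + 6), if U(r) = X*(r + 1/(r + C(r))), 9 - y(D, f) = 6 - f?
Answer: -344/7 ≈ -49.143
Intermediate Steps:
y(D, f) = 3 + f (y(D, f) = 9 - (6 - f) = 9 + (-6 + f) = 3 + f)
C(Z) = Z/6 (C(Z) = -Z/(3*(-2)) = -Z*(-1)/(3*2) = -(-1)*Z/6 = Z/6)
U(r) = -r - 6/(7*r) (U(r) = -(r + 1/(r + r/6)) = -(r + 1/(7*r/6)) = -(r + 6/(7*r)) = -r - 6/(7*r))
U(y(-4, 3))*(2 + 6) = (-(3 + 3) - 6/(7*(3 + 3)))*(2 + 6) = (-1*6 - 6/7/6)*8 = (-6 - 6/7*⅙)*8 = (-6 - ⅐)*8 = -43/7*8 = -344/7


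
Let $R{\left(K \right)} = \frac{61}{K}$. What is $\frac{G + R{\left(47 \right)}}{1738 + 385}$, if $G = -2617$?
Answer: $- \frac{122938}{99781} \approx -1.2321$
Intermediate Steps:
$\frac{G + R{\left(47 \right)}}{1738 + 385} = \frac{-2617 + \frac{61}{47}}{1738 + 385} = \frac{-2617 + 61 \cdot \frac{1}{47}}{2123} = \left(-2617 + \frac{61}{47}\right) \frac{1}{2123} = \left(- \frac{122938}{47}\right) \frac{1}{2123} = - \frac{122938}{99781}$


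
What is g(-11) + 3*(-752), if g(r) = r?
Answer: -2267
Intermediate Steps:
g(-11) + 3*(-752) = -11 + 3*(-752) = -11 - 2256 = -2267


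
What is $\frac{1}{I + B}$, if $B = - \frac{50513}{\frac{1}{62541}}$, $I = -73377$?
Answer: $- \frac{1}{3159206910} \approx -3.1654 \cdot 10^{-10}$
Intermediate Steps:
$B = -3159133533$ ($B = - 50513 \frac{1}{\frac{1}{62541}} = \left(-50513\right) 62541 = -3159133533$)
$\frac{1}{I + B} = \frac{1}{-73377 - 3159133533} = \frac{1}{-3159206910} = - \frac{1}{3159206910}$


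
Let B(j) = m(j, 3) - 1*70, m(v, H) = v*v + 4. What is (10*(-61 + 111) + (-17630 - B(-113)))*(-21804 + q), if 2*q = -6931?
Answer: 1507729987/2 ≈ 7.5386e+8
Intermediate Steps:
q = -6931/2 (q = (½)*(-6931) = -6931/2 ≈ -3465.5)
m(v, H) = 4 + v² (m(v, H) = v² + 4 = 4 + v²)
B(j) = -66 + j² (B(j) = (4 + j²) - 1*70 = (4 + j²) - 70 = -66 + j²)
(10*(-61 + 111) + (-17630 - B(-113)))*(-21804 + q) = (10*(-61 + 111) + (-17630 - (-66 + (-113)²)))*(-21804 - 6931/2) = (10*50 + (-17630 - (-66 + 12769)))*(-50539/2) = (500 + (-17630 - 1*12703))*(-50539/2) = (500 + (-17630 - 12703))*(-50539/2) = (500 - 30333)*(-50539/2) = -29833*(-50539/2) = 1507729987/2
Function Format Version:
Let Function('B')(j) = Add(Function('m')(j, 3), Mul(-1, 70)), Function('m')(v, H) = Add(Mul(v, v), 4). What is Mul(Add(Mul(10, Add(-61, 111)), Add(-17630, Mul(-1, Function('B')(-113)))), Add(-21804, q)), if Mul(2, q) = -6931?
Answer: Rational(1507729987, 2) ≈ 7.5386e+8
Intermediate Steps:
q = Rational(-6931, 2) (q = Mul(Rational(1, 2), -6931) = Rational(-6931, 2) ≈ -3465.5)
Function('m')(v, H) = Add(4, Pow(v, 2)) (Function('m')(v, H) = Add(Pow(v, 2), 4) = Add(4, Pow(v, 2)))
Function('B')(j) = Add(-66, Pow(j, 2)) (Function('B')(j) = Add(Add(4, Pow(j, 2)), Mul(-1, 70)) = Add(Add(4, Pow(j, 2)), -70) = Add(-66, Pow(j, 2)))
Mul(Add(Mul(10, Add(-61, 111)), Add(-17630, Mul(-1, Function('B')(-113)))), Add(-21804, q)) = Mul(Add(Mul(10, Add(-61, 111)), Add(-17630, Mul(-1, Add(-66, Pow(-113, 2))))), Add(-21804, Rational(-6931, 2))) = Mul(Add(Mul(10, 50), Add(-17630, Mul(-1, Add(-66, 12769)))), Rational(-50539, 2)) = Mul(Add(500, Add(-17630, Mul(-1, 12703))), Rational(-50539, 2)) = Mul(Add(500, Add(-17630, -12703)), Rational(-50539, 2)) = Mul(Add(500, -30333), Rational(-50539, 2)) = Mul(-29833, Rational(-50539, 2)) = Rational(1507729987, 2)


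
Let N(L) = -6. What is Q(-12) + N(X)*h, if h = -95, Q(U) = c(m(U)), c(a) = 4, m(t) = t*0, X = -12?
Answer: 574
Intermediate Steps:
m(t) = 0
Q(U) = 4
Q(-12) + N(X)*h = 4 - 6*(-95) = 4 + 570 = 574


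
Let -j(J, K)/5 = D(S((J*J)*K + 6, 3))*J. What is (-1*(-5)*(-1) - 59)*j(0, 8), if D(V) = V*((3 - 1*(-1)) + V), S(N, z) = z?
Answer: 0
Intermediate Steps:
D(V) = V*(4 + V) (D(V) = V*((3 + 1) + V) = V*(4 + V))
j(J, K) = -105*J (j(J, K) = -5*3*(4 + 3)*J = -5*3*7*J = -105*J)
(-1*(-5)*(-1) - 59)*j(0, 8) = (-1*(-5)*(-1) - 59)*(-105*0) = (5*(-1) - 59)*0 = (-5 - 59)*0 = -64*0 = 0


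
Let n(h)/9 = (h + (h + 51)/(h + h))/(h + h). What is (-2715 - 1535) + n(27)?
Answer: -114622/27 ≈ -4245.3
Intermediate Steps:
n(h) = 9*(h + (51 + h)/(2*h))/(2*h) (n(h) = 9*((h + (h + 51)/(h + h))/(h + h)) = 9*((h + (51 + h)/((2*h)))/((2*h))) = 9*((h + (51 + h)*(1/(2*h)))*(1/(2*h))) = 9*((h + (51 + h)/(2*h))*(1/(2*h))) = 9*((h + (51 + h)/(2*h))/(2*h)) = 9*(h + (51 + h)/(2*h))/(2*h))
(-2715 - 1535) + n(27) = (-2715 - 1535) + (9/4)*(51 + 27 + 2*27²)/27² = -4250 + (9/4)*(1/729)*(51 + 27 + 2*729) = -4250 + (9/4)*(1/729)*(51 + 27 + 1458) = -4250 + (9/4)*(1/729)*1536 = -4250 + 128/27 = -114622/27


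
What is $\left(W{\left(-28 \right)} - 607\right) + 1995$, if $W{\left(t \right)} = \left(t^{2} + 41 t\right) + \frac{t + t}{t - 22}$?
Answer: $\frac{25628}{25} \approx 1025.1$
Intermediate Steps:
$W{\left(t \right)} = t^{2} + 41 t + \frac{2 t}{-22 + t}$ ($W{\left(t \right)} = \left(t^{2} + 41 t\right) + \frac{2 t}{-22 + t} = t^{2} + 41 t + \frac{2 t}{-22 + t}$)
$\left(W{\left(-28 \right)} - 607\right) + 1995 = \left(- \frac{28 \left(-900 + \left(-28\right)^{2} + 19 \left(-28\right)\right)}{-22 - 28} - 607\right) + 1995 = \left(- \frac{28 \left(-900 + 784 - 532\right)}{-50} - 607\right) + 1995 = \left(\left(-28\right) \left(- \frac{1}{50}\right) \left(-648\right) - 607\right) + 1995 = \left(- \frac{9072}{25} - 607\right) + 1995 = - \frac{24247}{25} + 1995 = \frac{25628}{25}$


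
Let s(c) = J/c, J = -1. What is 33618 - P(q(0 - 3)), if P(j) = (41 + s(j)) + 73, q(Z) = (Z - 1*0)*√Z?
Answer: 33504 + I*√3/9 ≈ 33504.0 + 0.19245*I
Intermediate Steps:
q(Z) = Z^(3/2) (q(Z) = (Z + 0)*√Z = Z*√Z = Z^(3/2))
s(c) = -1/c
P(j) = 114 - 1/j (P(j) = (41 - 1/j) + 73 = 114 - 1/j)
33618 - P(q(0 - 3)) = 33618 - (114 - 1/((0 - 3)^(3/2))) = 33618 - (114 - 1/((-3)^(3/2))) = 33618 - (114 - 1/((-3*I*√3))) = 33618 - (114 - I*√3/9) = 33618 + (-114 + I*√3/9) = 33504 + I*√3/9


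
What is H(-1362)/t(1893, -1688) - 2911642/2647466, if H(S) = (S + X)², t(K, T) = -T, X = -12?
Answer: 624146583815/558615326 ≈ 1117.3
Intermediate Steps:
H(S) = (-12 + S)² (H(S) = (S - 12)² = (-12 + S)²)
H(-1362)/t(1893, -1688) - 2911642/2647466 = (-12 - 1362)²/((-1*(-1688))) - 2911642/2647466 = (-1374)²/1688 - 2911642*1/2647466 = 1887876*(1/1688) - 1455821/1323733 = 471969/422 - 1455821/1323733 = 624146583815/558615326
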